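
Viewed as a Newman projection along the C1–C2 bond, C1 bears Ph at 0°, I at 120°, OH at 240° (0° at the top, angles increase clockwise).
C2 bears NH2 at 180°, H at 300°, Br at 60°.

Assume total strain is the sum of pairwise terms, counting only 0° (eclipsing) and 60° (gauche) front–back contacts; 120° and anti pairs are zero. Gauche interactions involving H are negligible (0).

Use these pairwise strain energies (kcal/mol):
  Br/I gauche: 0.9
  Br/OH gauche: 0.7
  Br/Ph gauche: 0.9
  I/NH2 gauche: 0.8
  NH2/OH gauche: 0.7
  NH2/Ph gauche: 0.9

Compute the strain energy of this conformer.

This conformer (staggered): Ph(0°)/Br(60°) gauche 0.9; I(120°)/NH2(180°) gauche 0.8; I(120°)/Br(60°) gauche 0.9; OH(240°)/NH2(180°) gauche 0.7 → 3.3 kcal/mol.

3.3 kcal/mol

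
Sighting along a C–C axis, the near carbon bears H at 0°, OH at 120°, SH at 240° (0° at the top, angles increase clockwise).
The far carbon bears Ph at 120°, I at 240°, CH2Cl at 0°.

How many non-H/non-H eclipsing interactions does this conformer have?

Non-H eclipsing pairs: OH(120°)/Ph(120°); SH(240°)/I(240°) — 2 interactions.

2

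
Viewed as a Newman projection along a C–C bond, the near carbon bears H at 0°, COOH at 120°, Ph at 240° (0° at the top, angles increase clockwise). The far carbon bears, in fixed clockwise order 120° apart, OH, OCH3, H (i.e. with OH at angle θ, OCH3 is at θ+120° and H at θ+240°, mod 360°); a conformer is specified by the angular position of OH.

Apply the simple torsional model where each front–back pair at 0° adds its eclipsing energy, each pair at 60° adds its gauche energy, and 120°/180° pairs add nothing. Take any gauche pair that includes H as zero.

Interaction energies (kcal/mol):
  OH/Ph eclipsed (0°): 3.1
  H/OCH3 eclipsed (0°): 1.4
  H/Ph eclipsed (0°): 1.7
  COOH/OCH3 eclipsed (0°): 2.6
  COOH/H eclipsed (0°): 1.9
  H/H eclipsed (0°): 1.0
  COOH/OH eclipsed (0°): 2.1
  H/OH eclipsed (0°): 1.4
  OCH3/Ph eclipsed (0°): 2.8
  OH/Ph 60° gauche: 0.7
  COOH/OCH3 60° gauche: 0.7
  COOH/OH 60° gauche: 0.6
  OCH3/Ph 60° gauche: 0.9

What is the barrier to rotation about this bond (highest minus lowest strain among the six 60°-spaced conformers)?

OH at 0° (eclipsed): H–OH eclipsed, COOH–OCH3 eclipsed, Ph–H eclipsed; 1.4 + 2.6 + 1.7 = 5.7 kcal/mol.
OH at 60° (staggered): COOH–OH gauche, COOH–OCH3 gauche, Ph–OCH3 gauche; 0.6 + 0.7 + 0.9 = 2.2 kcal/mol.
OH at 120° (eclipsed): H–H eclipsed, COOH–OH eclipsed, Ph–OCH3 eclipsed; 1.0 + 2.1 + 2.8 = 5.9 kcal/mol.
OH at 180° (staggered): COOH–OH gauche, Ph–OH gauche, Ph–OCH3 gauche; 0.6 + 0.7 + 0.9 = 2.2 kcal/mol.
OH at 240° (eclipsed): H–OCH3 eclipsed, COOH–H eclipsed, Ph–OH eclipsed; 1.4 + 1.9 + 3.1 = 6.4 kcal/mol.
OH at 300° (staggered): COOH–OCH3 gauche, Ph–OH gauche; 0.7 + 0.7 = 1.4 kcal/mol.
Max at 240° (6.4 kcal/mol), min at 300° (1.4 kcal/mol); barrier = 5.0 kcal/mol.

5.0 kcal/mol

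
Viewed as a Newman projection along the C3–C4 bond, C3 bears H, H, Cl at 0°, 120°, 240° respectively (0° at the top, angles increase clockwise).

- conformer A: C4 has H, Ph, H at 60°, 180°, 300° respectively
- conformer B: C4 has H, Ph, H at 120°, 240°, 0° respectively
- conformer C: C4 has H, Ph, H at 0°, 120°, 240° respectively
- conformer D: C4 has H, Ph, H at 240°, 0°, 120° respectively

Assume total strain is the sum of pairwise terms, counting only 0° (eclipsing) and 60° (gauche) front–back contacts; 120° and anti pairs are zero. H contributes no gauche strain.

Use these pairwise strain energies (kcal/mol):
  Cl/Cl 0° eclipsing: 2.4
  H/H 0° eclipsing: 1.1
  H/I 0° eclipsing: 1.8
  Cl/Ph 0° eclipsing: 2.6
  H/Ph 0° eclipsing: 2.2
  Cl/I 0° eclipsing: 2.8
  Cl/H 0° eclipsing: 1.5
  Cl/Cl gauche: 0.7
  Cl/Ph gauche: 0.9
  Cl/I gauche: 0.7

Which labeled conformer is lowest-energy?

A (staggered): Cl(240°)/Ph(180°) gauche 0.9 → 0.9 kcal/mol.
B (eclipsed): H(0°)/H(0°) eclipsed 1.1; H(120°)/H(120°) eclipsed 1.1; Cl(240°)/Ph(240°) eclipsed 2.6 → 4.8 kcal/mol.
C (eclipsed): H(0°)/H(0°) eclipsed 1.1; H(120°)/Ph(120°) eclipsed 2.2; Cl(240°)/H(240°) eclipsed 1.5 → 4.8 kcal/mol.
D (eclipsed): H(0°)/Ph(0°) eclipsed 2.2; H(120°)/H(120°) eclipsed 1.1; Cl(240°)/H(240°) eclipsed 1.5 → 4.8 kcal/mol.
A has the lowest total (0.9 kcal/mol).

A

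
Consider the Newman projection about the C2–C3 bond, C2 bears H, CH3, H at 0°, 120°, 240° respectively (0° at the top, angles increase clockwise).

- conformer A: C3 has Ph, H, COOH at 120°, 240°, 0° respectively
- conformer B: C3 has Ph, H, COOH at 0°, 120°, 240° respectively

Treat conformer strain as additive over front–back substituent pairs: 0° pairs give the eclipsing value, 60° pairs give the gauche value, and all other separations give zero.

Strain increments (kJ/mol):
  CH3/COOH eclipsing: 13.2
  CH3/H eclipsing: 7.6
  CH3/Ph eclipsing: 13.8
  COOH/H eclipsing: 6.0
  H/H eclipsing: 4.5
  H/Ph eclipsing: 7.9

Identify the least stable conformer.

A

A (eclipsed): H–COOH eclipsed, CH3–Ph eclipsed, H–H eclipsed; 6.0 + 13.8 + 4.5 = 24.3 kJ/mol.
B (eclipsed): H–Ph eclipsed, CH3–H eclipsed, H–COOH eclipsed; 7.9 + 7.6 + 6.0 = 21.5 kJ/mol.
A has the highest total (24.3 kJ/mol).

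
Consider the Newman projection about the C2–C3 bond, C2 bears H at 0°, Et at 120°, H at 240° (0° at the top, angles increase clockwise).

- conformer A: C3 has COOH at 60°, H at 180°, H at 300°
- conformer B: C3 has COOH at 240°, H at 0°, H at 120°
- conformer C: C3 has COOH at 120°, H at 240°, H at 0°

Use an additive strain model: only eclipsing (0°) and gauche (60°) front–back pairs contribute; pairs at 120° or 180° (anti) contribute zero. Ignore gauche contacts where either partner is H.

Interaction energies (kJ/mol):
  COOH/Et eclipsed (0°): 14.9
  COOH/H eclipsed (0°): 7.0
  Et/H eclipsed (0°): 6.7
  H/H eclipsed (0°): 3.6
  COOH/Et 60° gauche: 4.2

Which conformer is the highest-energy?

C

A (staggered): Et(120°)/COOH(60°) gauche 4.2 → 4.2 kJ/mol.
B (eclipsed): H(0°)/H(0°) eclipsed 3.6; Et(120°)/H(120°) eclipsed 6.7; H(240°)/COOH(240°) eclipsed 7.0 → 17.3 kJ/mol.
C (eclipsed): H(0°)/H(0°) eclipsed 3.6; Et(120°)/COOH(120°) eclipsed 14.9; H(240°)/H(240°) eclipsed 3.6 → 22.1 kJ/mol.
C has the highest total (22.1 kJ/mol).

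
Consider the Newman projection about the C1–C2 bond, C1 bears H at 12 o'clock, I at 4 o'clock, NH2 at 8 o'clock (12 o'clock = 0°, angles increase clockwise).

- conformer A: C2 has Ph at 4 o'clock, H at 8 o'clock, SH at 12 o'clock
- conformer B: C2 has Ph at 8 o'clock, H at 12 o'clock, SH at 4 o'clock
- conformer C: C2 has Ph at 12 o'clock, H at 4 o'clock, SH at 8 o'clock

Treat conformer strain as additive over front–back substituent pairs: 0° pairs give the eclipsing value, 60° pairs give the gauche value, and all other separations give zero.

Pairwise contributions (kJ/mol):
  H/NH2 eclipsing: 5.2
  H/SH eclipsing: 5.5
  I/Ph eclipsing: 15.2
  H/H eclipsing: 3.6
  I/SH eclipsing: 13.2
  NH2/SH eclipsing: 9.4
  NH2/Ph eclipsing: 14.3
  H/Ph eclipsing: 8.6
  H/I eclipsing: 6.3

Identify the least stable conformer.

B

A is eclipsed. H at 0° is eclipsed with SH at 0° (5.5); I at 120° is eclipsed with Ph at 120° (15.2); NH2 at 240° is eclipsed with H at 240° (5.2). Total 25.9 kJ/mol.
B is eclipsed. H at 0° is eclipsed with H at 0° (3.6); I at 120° is eclipsed with SH at 120° (13.2); NH2 at 240° is eclipsed with Ph at 240° (14.3). Total 31.1 kJ/mol.
C is eclipsed. H at 0° is eclipsed with Ph at 0° (8.6); I at 120° is eclipsed with H at 120° (6.3); NH2 at 240° is eclipsed with SH at 240° (9.4). Total 24.3 kJ/mol.
B has the highest total (31.1 kJ/mol).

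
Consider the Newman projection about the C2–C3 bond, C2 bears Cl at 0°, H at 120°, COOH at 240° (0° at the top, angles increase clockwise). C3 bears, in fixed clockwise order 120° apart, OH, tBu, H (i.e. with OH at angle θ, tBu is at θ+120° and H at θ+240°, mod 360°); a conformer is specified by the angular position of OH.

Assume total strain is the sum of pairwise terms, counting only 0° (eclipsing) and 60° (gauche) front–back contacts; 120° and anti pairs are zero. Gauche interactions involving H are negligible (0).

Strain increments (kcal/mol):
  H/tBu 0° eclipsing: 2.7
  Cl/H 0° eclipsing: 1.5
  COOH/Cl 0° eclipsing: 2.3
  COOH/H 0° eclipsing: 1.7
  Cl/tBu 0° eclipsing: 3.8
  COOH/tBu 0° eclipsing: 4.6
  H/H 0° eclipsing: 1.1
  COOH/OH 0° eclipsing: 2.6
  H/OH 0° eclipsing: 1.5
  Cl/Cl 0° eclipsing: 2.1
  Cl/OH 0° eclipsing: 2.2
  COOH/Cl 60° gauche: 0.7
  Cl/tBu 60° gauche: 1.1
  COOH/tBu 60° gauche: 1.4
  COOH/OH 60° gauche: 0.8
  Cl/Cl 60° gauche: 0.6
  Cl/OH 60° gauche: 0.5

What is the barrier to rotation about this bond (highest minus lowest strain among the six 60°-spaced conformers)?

OH at 0° (eclipsed): Cl–OH eclipsed, H–tBu eclipsed, COOH–H eclipsed; 2.2 + 2.7 + 1.7 = 6.6 kcal/mol.
OH at 60° (staggered): Cl–OH gauche, COOH–tBu gauche; 0.5 + 1.4 = 1.9 kcal/mol.
OH at 120° (eclipsed): Cl–H eclipsed, H–OH eclipsed, COOH–tBu eclipsed; 1.5 + 1.5 + 4.6 = 7.6 kcal/mol.
OH at 180° (staggered): Cl–tBu gauche, COOH–OH gauche, COOH–tBu gauche; 1.1 + 0.8 + 1.4 = 3.3 kcal/mol.
OH at 240° (eclipsed): Cl–tBu eclipsed, H–H eclipsed, COOH–OH eclipsed; 3.8 + 1.1 + 2.6 = 7.5 kcal/mol.
OH at 300° (staggered): Cl–OH gauche, Cl–tBu gauche, COOH–OH gauche; 0.5 + 1.1 + 0.8 = 2.4 kcal/mol.
Max at 120° (7.6 kcal/mol), min at 60° (1.9 kcal/mol); barrier = 5.7 kcal/mol.

5.7 kcal/mol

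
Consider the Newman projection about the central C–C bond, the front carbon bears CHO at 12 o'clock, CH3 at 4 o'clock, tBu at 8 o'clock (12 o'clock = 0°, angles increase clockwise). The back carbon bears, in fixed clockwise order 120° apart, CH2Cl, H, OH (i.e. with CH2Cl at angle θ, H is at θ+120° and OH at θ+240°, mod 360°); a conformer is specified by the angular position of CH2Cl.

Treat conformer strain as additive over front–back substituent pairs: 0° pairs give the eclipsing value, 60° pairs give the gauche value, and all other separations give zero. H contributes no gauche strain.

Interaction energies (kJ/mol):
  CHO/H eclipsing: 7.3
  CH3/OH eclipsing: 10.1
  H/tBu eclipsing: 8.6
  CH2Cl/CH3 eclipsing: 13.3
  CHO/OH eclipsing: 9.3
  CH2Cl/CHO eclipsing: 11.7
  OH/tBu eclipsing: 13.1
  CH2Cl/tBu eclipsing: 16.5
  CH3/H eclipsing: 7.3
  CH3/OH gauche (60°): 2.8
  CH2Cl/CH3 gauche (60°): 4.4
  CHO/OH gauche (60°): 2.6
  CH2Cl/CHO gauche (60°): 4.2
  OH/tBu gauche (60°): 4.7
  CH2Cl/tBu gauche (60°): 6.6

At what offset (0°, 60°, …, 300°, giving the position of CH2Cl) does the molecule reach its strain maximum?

240°

CH2Cl at 0° (eclipsed): CHO(0°)/CH2Cl(0°) eclipsed 11.7; CH3(120°)/H(120°) eclipsed 7.3; tBu(240°)/OH(240°) eclipsed 13.1 → 32.1 kJ/mol.
CH2Cl at 60° (staggered): CHO(0°)/CH2Cl(60°) gauche 4.2; CHO(0°)/OH(300°) gauche 2.6; CH3(120°)/CH2Cl(60°) gauche 4.4; tBu(240°)/OH(300°) gauche 4.7 → 15.9 kJ/mol.
CH2Cl at 120° (eclipsed): CHO(0°)/OH(0°) eclipsed 9.3; CH3(120°)/CH2Cl(120°) eclipsed 13.3; tBu(240°)/H(240°) eclipsed 8.6 → 31.2 kJ/mol.
CH2Cl at 180° (staggered): CHO(0°)/OH(60°) gauche 2.6; CH3(120°)/CH2Cl(180°) gauche 4.4; CH3(120°)/OH(60°) gauche 2.8; tBu(240°)/CH2Cl(180°) gauche 6.6 → 16.4 kJ/mol.
CH2Cl at 240° (eclipsed): CHO(0°)/H(0°) eclipsed 7.3; CH3(120°)/OH(120°) eclipsed 10.1; tBu(240°)/CH2Cl(240°) eclipsed 16.5 → 33.9 kJ/mol.
CH2Cl at 300° (staggered): CHO(0°)/CH2Cl(300°) gauche 4.2; CH3(120°)/OH(180°) gauche 2.8; tBu(240°)/CH2Cl(300°) gauche 6.6; tBu(240°)/OH(180°) gauche 4.7 → 18.3 kJ/mol.
The maximum (33.9 kJ/mol) occurs with CH2Cl at 240°.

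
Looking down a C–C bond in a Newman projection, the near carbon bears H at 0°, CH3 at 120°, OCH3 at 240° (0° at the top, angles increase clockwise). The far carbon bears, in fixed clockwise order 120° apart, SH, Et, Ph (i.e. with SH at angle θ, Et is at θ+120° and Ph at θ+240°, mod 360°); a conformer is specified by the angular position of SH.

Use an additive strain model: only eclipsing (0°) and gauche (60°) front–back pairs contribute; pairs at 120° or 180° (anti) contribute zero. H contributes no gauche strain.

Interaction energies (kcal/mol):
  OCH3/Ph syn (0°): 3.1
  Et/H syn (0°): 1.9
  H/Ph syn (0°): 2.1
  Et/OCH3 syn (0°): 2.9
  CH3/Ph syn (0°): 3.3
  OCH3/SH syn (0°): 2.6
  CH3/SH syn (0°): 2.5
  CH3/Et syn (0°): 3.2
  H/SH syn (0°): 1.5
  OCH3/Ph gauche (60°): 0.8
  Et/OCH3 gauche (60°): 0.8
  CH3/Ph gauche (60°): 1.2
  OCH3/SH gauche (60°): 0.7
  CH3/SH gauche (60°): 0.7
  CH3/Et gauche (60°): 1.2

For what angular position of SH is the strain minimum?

SH at 0° (eclipsed): H(0°)/SH(0°) eclipsed 1.5; CH3(120°)/Et(120°) eclipsed 3.2; OCH3(240°)/Ph(240°) eclipsed 3.1 → 7.8 kcal/mol.
SH at 60° (staggered): CH3(120°)/SH(60°) gauche 0.7; CH3(120°)/Et(180°) gauche 1.2; OCH3(240°)/Et(180°) gauche 0.8; OCH3(240°)/Ph(300°) gauche 0.8 → 3.5 kcal/mol.
SH at 120° (eclipsed): H(0°)/Ph(0°) eclipsed 2.1; CH3(120°)/SH(120°) eclipsed 2.5; OCH3(240°)/Et(240°) eclipsed 2.9 → 7.5 kcal/mol.
SH at 180° (staggered): CH3(120°)/SH(180°) gauche 0.7; CH3(120°)/Ph(60°) gauche 1.2; OCH3(240°)/SH(180°) gauche 0.7; OCH3(240°)/Et(300°) gauche 0.8 → 3.4 kcal/mol.
SH at 240° (eclipsed): H(0°)/Et(0°) eclipsed 1.9; CH3(120°)/Ph(120°) eclipsed 3.3; OCH3(240°)/SH(240°) eclipsed 2.6 → 7.8 kcal/mol.
SH at 300° (staggered): CH3(120°)/Et(60°) gauche 1.2; CH3(120°)/Ph(180°) gauche 1.2; OCH3(240°)/SH(300°) gauche 0.7; OCH3(240°)/Ph(180°) gauche 0.8 → 3.9 kcal/mol.
The minimum (3.4 kcal/mol) occurs with SH at 180°.

180°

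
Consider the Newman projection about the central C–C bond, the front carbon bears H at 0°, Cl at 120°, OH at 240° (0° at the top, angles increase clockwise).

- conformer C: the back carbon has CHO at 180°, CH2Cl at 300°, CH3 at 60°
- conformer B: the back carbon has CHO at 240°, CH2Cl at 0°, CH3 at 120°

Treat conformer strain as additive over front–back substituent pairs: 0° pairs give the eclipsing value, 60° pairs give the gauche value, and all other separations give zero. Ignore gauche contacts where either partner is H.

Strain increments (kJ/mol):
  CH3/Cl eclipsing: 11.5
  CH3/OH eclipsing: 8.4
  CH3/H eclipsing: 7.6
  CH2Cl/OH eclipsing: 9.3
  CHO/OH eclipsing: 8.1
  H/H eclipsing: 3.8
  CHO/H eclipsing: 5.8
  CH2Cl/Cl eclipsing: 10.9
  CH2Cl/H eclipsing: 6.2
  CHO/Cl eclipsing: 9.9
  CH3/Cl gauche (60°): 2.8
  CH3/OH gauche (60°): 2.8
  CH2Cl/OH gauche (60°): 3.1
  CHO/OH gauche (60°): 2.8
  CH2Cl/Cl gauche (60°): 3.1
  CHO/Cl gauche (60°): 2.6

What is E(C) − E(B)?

C (staggered): Cl–CHO gauche, Cl–CH3 gauche, OH–CHO gauche, OH–CH2Cl gauche; 2.6 + 2.8 + 2.8 + 3.1 = 11.3 kJ/mol.
B (eclipsed): H–CH2Cl eclipsed, Cl–CH3 eclipsed, OH–CHO eclipsed; 6.2 + 11.5 + 8.1 = 25.8 kJ/mol.
E(C) − E(B) = 11.3 − 25.8 = -14.5 kJ/mol.

-14.5 kJ/mol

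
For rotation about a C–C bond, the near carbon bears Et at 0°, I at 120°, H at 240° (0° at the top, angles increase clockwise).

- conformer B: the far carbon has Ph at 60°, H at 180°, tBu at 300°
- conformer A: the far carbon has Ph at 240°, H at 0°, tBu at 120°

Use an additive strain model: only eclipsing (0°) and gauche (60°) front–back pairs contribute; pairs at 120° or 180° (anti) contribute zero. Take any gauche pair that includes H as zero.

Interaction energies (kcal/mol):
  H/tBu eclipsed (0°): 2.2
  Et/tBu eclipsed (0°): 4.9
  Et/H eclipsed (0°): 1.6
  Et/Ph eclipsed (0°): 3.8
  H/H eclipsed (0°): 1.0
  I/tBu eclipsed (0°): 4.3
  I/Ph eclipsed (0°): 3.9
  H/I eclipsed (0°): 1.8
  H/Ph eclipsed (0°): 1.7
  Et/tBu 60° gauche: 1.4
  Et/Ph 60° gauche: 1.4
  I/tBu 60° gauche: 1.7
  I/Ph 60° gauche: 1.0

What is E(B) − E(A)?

-3.8 kcal/mol

B is staggered. Et at 0° is gauche with Ph at 60° (1.4); Et at 0° is gauche with tBu at 300° (1.4); I at 120° is gauche with Ph at 60° (1.0). Total 3.8 kcal/mol.
A is eclipsed. Et at 0° is eclipsed with H at 0° (1.6); I at 120° is eclipsed with tBu at 120° (4.3); H at 240° is eclipsed with Ph at 240° (1.7). Total 7.6 kcal/mol.
E(B) − E(A) = 3.8 − 7.6 = -3.8 kcal/mol.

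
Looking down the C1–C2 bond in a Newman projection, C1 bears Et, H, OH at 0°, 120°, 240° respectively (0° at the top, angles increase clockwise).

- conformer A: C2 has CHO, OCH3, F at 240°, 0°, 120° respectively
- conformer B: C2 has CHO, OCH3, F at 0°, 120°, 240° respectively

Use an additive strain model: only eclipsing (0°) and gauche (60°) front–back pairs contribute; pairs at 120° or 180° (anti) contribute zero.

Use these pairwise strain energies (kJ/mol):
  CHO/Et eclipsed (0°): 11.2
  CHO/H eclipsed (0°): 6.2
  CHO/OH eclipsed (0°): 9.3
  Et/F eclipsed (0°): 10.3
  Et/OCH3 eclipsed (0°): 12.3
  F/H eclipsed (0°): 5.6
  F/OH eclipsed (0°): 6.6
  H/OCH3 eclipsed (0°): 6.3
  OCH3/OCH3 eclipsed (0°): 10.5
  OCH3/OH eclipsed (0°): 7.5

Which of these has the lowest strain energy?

B

A is eclipsed. Et at 0° is eclipsed with OCH3 at 0° (12.3); H at 120° is eclipsed with F at 120° (5.6); OH at 240° is eclipsed with CHO at 240° (9.3). Total 27.2 kJ/mol.
B is eclipsed. Et at 0° is eclipsed with CHO at 0° (11.2); H at 120° is eclipsed with OCH3 at 120° (6.3); OH at 240° is eclipsed with F at 240° (6.6). Total 24.1 kJ/mol.
B has the lowest total (24.1 kJ/mol).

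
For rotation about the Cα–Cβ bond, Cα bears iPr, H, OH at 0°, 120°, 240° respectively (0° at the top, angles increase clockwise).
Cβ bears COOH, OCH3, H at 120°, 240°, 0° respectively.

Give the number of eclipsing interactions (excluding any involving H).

1

Non-H eclipsing pairs: OH(240°)/OCH3(240°) — 1 interaction.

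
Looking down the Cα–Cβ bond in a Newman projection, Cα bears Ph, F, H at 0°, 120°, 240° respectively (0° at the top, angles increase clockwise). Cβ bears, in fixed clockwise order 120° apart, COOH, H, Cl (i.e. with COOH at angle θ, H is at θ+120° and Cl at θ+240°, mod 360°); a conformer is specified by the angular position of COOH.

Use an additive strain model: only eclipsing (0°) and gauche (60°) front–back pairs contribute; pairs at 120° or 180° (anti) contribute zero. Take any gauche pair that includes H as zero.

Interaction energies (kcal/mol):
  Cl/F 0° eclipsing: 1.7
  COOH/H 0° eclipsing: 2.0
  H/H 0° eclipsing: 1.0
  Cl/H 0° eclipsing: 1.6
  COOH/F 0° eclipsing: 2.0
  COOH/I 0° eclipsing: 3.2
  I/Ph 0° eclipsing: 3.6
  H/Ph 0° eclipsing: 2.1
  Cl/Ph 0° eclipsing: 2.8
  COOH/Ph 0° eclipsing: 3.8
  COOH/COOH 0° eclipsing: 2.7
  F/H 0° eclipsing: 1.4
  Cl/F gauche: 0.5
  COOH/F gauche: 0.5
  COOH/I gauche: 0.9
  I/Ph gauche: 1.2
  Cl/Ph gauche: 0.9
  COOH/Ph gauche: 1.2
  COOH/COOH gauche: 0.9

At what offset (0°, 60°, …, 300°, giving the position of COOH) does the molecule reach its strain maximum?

0°

COOH at 0° (eclipsed): Ph(0°)/COOH(0°) eclipsed 3.8; F(120°)/H(120°) eclipsed 1.4; H(240°)/Cl(240°) eclipsed 1.6 → 6.8 kcal/mol.
COOH at 60° (staggered): Ph(0°)/COOH(60°) gauche 1.2; Ph(0°)/Cl(300°) gauche 0.9; F(120°)/COOH(60°) gauche 0.5 → 2.6 kcal/mol.
COOH at 120° (eclipsed): Ph(0°)/Cl(0°) eclipsed 2.8; F(120°)/COOH(120°) eclipsed 2.0; H(240°)/H(240°) eclipsed 1.0 → 5.8 kcal/mol.
COOH at 180° (staggered): Ph(0°)/Cl(60°) gauche 0.9; F(120°)/COOH(180°) gauche 0.5; F(120°)/Cl(60°) gauche 0.5 → 1.9 kcal/mol.
COOH at 240° (eclipsed): Ph(0°)/H(0°) eclipsed 2.1; F(120°)/Cl(120°) eclipsed 1.7; H(240°)/COOH(240°) eclipsed 2.0 → 5.8 kcal/mol.
COOH at 300° (staggered): Ph(0°)/COOH(300°) gauche 1.2; F(120°)/Cl(180°) gauche 0.5 → 1.7 kcal/mol.
The maximum (6.8 kcal/mol) occurs with COOH at 0°.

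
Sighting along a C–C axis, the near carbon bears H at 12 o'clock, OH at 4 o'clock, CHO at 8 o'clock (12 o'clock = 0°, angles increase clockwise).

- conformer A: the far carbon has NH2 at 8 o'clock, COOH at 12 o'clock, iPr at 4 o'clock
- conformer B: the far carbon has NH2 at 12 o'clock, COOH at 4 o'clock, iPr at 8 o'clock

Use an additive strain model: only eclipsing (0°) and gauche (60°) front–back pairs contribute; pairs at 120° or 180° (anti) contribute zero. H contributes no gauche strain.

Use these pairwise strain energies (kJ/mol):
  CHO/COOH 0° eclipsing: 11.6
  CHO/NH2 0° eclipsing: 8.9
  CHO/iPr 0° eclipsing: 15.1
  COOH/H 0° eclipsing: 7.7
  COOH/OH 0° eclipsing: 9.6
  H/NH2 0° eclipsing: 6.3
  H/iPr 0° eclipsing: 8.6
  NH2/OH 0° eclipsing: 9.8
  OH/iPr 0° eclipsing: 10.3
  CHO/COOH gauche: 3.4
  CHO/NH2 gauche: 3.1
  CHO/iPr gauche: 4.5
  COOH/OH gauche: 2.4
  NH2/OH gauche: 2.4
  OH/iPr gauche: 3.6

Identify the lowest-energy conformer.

A (eclipsed): H–COOH eclipsed, OH–iPr eclipsed, CHO–NH2 eclipsed; 7.7 + 10.3 + 8.9 = 26.9 kJ/mol.
B (eclipsed): H–NH2 eclipsed, OH–COOH eclipsed, CHO–iPr eclipsed; 6.3 + 9.6 + 15.1 = 31.0 kJ/mol.
A has the lowest total (26.9 kJ/mol).

A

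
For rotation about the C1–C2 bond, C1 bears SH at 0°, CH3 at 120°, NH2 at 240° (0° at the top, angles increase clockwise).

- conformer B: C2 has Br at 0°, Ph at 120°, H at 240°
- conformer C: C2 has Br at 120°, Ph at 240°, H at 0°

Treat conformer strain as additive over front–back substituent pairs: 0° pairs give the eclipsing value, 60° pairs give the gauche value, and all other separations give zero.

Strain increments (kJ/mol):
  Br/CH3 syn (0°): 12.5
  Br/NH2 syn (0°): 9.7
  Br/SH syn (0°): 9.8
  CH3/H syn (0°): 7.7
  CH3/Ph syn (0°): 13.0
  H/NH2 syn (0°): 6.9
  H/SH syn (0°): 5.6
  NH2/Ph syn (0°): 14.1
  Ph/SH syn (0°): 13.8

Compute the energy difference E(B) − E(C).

B (eclipsed): SH(0°)/Br(0°) eclipsed 9.8; CH3(120°)/Ph(120°) eclipsed 13.0; NH2(240°)/H(240°) eclipsed 6.9 → 29.7 kJ/mol.
C (eclipsed): SH(0°)/H(0°) eclipsed 5.6; CH3(120°)/Br(120°) eclipsed 12.5; NH2(240°)/Ph(240°) eclipsed 14.1 → 32.2 kJ/mol.
E(B) − E(C) = 29.7 − 32.2 = -2.5 kJ/mol.

-2.5 kJ/mol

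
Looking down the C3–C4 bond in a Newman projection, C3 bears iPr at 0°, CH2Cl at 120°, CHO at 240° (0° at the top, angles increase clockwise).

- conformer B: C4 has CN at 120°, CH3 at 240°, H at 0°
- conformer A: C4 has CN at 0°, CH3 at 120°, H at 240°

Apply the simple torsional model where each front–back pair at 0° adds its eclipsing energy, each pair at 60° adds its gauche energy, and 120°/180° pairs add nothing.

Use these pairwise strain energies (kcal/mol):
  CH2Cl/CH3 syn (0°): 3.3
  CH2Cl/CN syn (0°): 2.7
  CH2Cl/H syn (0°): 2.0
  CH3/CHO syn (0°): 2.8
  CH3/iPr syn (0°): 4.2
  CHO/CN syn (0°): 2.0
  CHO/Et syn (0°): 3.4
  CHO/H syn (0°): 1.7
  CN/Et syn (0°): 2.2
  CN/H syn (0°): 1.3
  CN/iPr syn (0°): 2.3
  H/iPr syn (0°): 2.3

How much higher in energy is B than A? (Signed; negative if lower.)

B (eclipsed): iPr(0°)/H(0°) eclipsed 2.3; CH2Cl(120°)/CN(120°) eclipsed 2.7; CHO(240°)/CH3(240°) eclipsed 2.8 → 7.8 kcal/mol.
A (eclipsed): iPr(0°)/CN(0°) eclipsed 2.3; CH2Cl(120°)/CH3(120°) eclipsed 3.3; CHO(240°)/H(240°) eclipsed 1.7 → 7.3 kcal/mol.
E(B) − E(A) = 7.8 − 7.3 = +0.5 kcal/mol.

+0.5 kcal/mol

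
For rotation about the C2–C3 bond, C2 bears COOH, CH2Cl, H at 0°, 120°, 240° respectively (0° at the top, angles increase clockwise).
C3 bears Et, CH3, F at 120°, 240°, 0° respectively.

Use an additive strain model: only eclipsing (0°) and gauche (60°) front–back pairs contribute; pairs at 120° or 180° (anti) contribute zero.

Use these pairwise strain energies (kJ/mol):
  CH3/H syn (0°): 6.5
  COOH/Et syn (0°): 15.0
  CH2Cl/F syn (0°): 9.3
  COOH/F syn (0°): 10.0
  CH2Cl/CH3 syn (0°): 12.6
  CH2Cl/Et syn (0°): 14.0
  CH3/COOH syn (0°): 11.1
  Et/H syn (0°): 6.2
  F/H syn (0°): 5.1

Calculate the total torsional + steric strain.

30.5 kJ/mol

This conformer (eclipsed): COOH(0°)/F(0°) eclipsed 10.0; CH2Cl(120°)/Et(120°) eclipsed 14.0; H(240°)/CH3(240°) eclipsed 6.5 → 30.5 kJ/mol.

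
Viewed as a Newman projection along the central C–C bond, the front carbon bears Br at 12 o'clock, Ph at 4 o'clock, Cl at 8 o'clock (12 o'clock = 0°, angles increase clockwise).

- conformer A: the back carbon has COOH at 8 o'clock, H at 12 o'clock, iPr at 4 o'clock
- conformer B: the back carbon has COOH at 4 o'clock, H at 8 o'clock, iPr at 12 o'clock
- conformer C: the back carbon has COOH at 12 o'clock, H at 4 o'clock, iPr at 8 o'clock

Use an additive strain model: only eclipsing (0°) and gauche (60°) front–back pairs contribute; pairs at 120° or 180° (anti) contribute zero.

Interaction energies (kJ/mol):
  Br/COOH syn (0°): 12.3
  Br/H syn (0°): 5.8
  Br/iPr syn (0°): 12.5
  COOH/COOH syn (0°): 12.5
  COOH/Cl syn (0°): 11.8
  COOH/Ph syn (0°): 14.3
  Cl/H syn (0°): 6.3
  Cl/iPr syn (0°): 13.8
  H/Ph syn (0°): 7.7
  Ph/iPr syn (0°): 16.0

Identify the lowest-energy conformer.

B

A (eclipsed): Br–H eclipsed, Ph–iPr eclipsed, Cl–COOH eclipsed; 5.8 + 16.0 + 11.8 = 33.6 kJ/mol.
B (eclipsed): Br–iPr eclipsed, Ph–COOH eclipsed, Cl–H eclipsed; 12.5 + 14.3 + 6.3 = 33.1 kJ/mol.
C (eclipsed): Br–COOH eclipsed, Ph–H eclipsed, Cl–iPr eclipsed; 12.3 + 7.7 + 13.8 = 33.8 kJ/mol.
B has the lowest total (33.1 kJ/mol).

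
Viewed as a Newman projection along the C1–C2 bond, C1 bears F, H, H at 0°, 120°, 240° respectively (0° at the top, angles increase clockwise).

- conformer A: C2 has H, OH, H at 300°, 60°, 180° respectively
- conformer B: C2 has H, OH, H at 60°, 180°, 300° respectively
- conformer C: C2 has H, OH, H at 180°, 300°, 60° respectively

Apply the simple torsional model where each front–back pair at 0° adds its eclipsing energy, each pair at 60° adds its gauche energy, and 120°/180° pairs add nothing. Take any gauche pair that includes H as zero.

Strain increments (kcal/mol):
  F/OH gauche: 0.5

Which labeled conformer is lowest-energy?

A (staggered): F(0°)/OH(60°) gauche 0.5 → 0.5 kcal/mol.
B (staggered): no non-H gauche contacts → 0.0 kcal/mol.
C (staggered): F(0°)/OH(300°) gauche 0.5 → 0.5 kcal/mol.
B has the lowest total (0.0 kcal/mol).

B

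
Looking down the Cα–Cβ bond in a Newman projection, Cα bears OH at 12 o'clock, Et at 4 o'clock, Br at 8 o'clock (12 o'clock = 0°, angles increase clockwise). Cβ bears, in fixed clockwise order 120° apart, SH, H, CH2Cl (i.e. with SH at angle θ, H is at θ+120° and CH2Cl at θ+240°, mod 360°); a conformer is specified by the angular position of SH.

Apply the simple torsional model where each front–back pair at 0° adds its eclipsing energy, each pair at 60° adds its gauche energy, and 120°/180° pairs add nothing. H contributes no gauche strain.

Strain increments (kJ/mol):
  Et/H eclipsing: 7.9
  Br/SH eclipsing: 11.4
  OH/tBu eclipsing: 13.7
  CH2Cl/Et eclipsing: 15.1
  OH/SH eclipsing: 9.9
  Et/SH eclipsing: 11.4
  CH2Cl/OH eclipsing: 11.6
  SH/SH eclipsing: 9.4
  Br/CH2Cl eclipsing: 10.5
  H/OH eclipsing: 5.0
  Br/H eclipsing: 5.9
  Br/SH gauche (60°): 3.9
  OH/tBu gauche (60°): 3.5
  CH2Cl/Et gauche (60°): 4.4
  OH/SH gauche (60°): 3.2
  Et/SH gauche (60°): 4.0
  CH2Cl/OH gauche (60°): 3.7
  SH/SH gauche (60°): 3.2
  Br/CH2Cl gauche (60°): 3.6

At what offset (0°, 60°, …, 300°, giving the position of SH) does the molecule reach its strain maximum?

240°

SH at 0° (eclipsed): OH(0°)/SH(0°) eclipsed 9.9; Et(120°)/H(120°) eclipsed 7.9; Br(240°)/CH2Cl(240°) eclipsed 10.5 → 28.3 kJ/mol.
SH at 60° (staggered): OH(0°)/SH(60°) gauche 3.2; OH(0°)/CH2Cl(300°) gauche 3.7; Et(120°)/SH(60°) gauche 4.0; Br(240°)/CH2Cl(300°) gauche 3.6 → 14.5 kJ/mol.
SH at 120° (eclipsed): OH(0°)/CH2Cl(0°) eclipsed 11.6; Et(120°)/SH(120°) eclipsed 11.4; Br(240°)/H(240°) eclipsed 5.9 → 28.9 kJ/mol.
SH at 180° (staggered): OH(0°)/CH2Cl(60°) gauche 3.7; Et(120°)/SH(180°) gauche 4.0; Et(120°)/CH2Cl(60°) gauche 4.4; Br(240°)/SH(180°) gauche 3.9 → 16.0 kJ/mol.
SH at 240° (eclipsed): OH(0°)/H(0°) eclipsed 5.0; Et(120°)/CH2Cl(120°) eclipsed 15.1; Br(240°)/SH(240°) eclipsed 11.4 → 31.5 kJ/mol.
SH at 300° (staggered): OH(0°)/SH(300°) gauche 3.2; Et(120°)/CH2Cl(180°) gauche 4.4; Br(240°)/SH(300°) gauche 3.9; Br(240°)/CH2Cl(180°) gauche 3.6 → 15.1 kJ/mol.
The maximum (31.5 kJ/mol) occurs with SH at 240°.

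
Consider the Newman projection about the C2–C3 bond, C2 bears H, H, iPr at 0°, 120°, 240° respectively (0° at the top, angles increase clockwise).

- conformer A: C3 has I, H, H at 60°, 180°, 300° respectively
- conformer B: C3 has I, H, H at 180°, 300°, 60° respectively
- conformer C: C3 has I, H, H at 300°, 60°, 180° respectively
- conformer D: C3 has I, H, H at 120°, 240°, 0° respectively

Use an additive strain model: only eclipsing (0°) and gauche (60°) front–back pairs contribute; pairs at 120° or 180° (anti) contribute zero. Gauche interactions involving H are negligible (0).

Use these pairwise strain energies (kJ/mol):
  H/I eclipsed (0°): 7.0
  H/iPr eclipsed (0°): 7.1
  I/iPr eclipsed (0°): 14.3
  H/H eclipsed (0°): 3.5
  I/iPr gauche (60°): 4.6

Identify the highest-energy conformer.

D

A (staggered): no non-H gauche contacts → 0.0 kJ/mol.
B (staggered): iPr–I gauche; 4.6 = 4.6 kJ/mol.
C (staggered): iPr–I gauche; 4.6 = 4.6 kJ/mol.
D (eclipsed): H–H eclipsed, H–I eclipsed, iPr–H eclipsed; 3.5 + 7.0 + 7.1 = 17.6 kJ/mol.
D has the highest total (17.6 kJ/mol).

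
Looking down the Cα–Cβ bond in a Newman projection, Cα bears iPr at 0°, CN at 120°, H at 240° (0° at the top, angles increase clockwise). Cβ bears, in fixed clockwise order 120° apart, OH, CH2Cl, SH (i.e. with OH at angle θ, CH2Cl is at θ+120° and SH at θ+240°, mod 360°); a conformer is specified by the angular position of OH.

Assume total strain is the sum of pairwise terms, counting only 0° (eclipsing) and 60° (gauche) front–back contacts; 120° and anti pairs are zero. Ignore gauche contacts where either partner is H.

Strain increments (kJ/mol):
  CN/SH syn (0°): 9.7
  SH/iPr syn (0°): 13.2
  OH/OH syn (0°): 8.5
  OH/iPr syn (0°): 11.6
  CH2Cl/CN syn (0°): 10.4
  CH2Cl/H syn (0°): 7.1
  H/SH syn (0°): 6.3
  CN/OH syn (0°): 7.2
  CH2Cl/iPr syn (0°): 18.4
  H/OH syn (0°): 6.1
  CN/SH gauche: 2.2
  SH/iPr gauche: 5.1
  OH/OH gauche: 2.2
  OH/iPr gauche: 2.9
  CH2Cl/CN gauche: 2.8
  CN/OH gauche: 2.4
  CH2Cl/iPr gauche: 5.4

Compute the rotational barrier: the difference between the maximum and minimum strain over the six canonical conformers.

21.0 kJ/mol

OH at 0° (eclipsed): iPr–OH eclipsed, CN–CH2Cl eclipsed, H–SH eclipsed; 11.6 + 10.4 + 6.3 = 28.3 kJ/mol.
OH at 60° (staggered): iPr–OH gauche, iPr–SH gauche, CN–OH gauche, CN–CH2Cl gauche; 2.9 + 5.1 + 2.4 + 2.8 = 13.2 kJ/mol.
OH at 120° (eclipsed): iPr–SH eclipsed, CN–OH eclipsed, H–CH2Cl eclipsed; 13.2 + 7.2 + 7.1 = 27.5 kJ/mol.
OH at 180° (staggered): iPr–CH2Cl gauche, iPr–SH gauche, CN–OH gauche, CN–SH gauche; 5.4 + 5.1 + 2.4 + 2.2 = 15.1 kJ/mol.
OH at 240° (eclipsed): iPr–CH2Cl eclipsed, CN–SH eclipsed, H–OH eclipsed; 18.4 + 9.7 + 6.1 = 34.2 kJ/mol.
OH at 300° (staggered): iPr–OH gauche, iPr–CH2Cl gauche, CN–CH2Cl gauche, CN–SH gauche; 2.9 + 5.4 + 2.8 + 2.2 = 13.3 kJ/mol.
Max at 240° (34.2 kJ/mol), min at 60° (13.2 kJ/mol); barrier = 21.0 kJ/mol.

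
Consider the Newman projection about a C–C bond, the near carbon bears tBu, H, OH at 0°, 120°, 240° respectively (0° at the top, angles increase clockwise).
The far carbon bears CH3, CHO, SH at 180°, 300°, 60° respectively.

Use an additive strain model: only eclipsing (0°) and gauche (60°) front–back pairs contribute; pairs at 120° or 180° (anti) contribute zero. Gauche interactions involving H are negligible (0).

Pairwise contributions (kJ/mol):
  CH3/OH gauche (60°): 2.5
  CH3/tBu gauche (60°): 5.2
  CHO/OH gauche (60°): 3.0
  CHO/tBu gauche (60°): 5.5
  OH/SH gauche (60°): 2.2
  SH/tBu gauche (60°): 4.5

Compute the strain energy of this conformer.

This conformer (staggered): tBu(0°)/CHO(300°) gauche 5.5; tBu(0°)/SH(60°) gauche 4.5; OH(240°)/CH3(180°) gauche 2.5; OH(240°)/CHO(300°) gauche 3.0 → 15.5 kJ/mol.

15.5 kJ/mol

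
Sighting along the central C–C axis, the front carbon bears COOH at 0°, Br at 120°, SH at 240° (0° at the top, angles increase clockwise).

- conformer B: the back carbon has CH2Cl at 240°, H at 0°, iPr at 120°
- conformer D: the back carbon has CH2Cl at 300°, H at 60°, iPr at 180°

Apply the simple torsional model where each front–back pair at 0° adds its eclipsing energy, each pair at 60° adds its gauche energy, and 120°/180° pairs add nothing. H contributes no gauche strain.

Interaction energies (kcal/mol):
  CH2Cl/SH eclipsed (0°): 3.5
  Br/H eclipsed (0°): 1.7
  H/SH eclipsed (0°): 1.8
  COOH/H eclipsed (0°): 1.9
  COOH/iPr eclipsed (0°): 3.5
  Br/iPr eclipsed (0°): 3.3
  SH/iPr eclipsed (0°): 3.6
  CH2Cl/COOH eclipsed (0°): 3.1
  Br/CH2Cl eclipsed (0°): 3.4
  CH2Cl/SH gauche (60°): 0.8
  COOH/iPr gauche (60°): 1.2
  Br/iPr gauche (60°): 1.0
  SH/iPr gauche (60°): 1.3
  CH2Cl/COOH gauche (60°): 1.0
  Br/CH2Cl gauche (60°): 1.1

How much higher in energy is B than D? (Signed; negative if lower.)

+4.6 kcal/mol

B is eclipsed. COOH at 0° is eclipsed with H at 0° (1.9); Br at 120° is eclipsed with iPr at 120° (3.3); SH at 240° is eclipsed with CH2Cl at 240° (3.5). Total 8.7 kcal/mol.
D is staggered. COOH at 0° is gauche with CH2Cl at 300° (1.0); Br at 120° is gauche with iPr at 180° (1.0); SH at 240° is gauche with CH2Cl at 300° (0.8); SH at 240° is gauche with iPr at 180° (1.3). Total 4.1 kcal/mol.
E(B) − E(D) = 8.7 − 4.1 = +4.6 kcal/mol.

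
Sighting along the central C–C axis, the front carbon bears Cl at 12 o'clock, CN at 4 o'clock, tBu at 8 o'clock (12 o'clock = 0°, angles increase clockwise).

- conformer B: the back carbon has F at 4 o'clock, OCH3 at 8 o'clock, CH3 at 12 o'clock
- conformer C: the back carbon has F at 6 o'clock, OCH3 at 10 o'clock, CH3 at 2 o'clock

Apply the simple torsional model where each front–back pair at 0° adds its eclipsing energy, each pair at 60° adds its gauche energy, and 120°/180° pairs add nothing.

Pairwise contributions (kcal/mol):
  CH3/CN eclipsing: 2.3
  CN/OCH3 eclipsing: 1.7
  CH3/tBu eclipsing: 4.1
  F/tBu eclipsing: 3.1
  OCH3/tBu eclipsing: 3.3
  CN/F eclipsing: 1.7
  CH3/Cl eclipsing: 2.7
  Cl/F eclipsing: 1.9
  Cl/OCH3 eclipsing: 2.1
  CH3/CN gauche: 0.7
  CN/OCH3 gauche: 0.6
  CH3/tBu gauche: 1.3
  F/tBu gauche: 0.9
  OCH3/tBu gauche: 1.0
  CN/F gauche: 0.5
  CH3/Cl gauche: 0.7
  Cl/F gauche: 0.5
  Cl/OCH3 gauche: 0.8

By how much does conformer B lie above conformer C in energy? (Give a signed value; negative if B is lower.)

+3.1 kcal/mol

B is eclipsed. Cl at 0° is eclipsed with CH3 at 0° (2.7); CN at 120° is eclipsed with F at 120° (1.7); tBu at 240° is eclipsed with OCH3 at 240° (3.3). Total 7.7 kcal/mol.
C is staggered. Cl at 0° is gauche with OCH3 at 300° (0.8); Cl at 0° is gauche with CH3 at 60° (0.7); CN at 120° is gauche with F at 180° (0.5); CN at 120° is gauche with CH3 at 60° (0.7); tBu at 240° is gauche with F at 180° (0.9); tBu at 240° is gauche with OCH3 at 300° (1.0). Total 4.6 kcal/mol.
E(B) − E(C) = 7.7 − 4.6 = +3.1 kcal/mol.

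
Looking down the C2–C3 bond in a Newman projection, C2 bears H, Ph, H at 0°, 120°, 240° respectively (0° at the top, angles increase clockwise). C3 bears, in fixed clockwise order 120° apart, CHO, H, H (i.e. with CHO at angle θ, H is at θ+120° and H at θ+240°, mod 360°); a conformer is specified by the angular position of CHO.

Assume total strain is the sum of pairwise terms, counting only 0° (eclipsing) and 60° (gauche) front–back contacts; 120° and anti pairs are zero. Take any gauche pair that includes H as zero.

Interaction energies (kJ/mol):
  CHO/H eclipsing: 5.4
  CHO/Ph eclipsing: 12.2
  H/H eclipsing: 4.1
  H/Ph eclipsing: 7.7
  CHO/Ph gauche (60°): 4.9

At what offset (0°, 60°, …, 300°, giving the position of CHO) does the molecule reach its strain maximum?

CHO at 0° (eclipsed): H–CHO eclipsed, Ph–H eclipsed, H–H eclipsed; 5.4 + 7.7 + 4.1 = 17.2 kJ/mol.
CHO at 60° (staggered): Ph–CHO gauche; 4.9 = 4.9 kJ/mol.
CHO at 120° (eclipsed): H–H eclipsed, Ph–CHO eclipsed, H–H eclipsed; 4.1 + 12.2 + 4.1 = 20.4 kJ/mol.
CHO at 180° (staggered): Ph–CHO gauche; 4.9 = 4.9 kJ/mol.
CHO at 240° (eclipsed): H–H eclipsed, Ph–H eclipsed, H–CHO eclipsed; 4.1 + 7.7 + 5.4 = 17.2 kJ/mol.
CHO at 300° (staggered): no non-H gauche contacts → 0.0 kJ/mol.
The maximum (20.4 kJ/mol) occurs with CHO at 120°.

120°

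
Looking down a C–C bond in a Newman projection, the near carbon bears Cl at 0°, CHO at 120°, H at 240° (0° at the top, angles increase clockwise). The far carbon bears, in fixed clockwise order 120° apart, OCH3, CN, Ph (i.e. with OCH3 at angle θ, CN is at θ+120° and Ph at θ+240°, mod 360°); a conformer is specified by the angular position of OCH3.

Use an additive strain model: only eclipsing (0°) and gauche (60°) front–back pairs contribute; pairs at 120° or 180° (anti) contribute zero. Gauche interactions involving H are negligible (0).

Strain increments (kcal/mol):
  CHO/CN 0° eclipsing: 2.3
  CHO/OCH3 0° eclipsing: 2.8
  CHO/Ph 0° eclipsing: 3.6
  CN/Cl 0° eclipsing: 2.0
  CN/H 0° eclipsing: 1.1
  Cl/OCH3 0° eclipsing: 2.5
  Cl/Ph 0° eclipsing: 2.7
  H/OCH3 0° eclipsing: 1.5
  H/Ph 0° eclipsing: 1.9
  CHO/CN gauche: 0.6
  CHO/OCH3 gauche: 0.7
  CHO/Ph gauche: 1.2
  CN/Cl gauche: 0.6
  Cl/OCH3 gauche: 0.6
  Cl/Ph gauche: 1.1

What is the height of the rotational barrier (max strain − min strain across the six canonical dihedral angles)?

OCH3 at 0° (eclipsed): Cl–OCH3 eclipsed, CHO–CN eclipsed, H–Ph eclipsed; 2.5 + 2.3 + 1.9 = 6.7 kcal/mol.
OCH3 at 60° (staggered): Cl–OCH3 gauche, Cl–Ph gauche, CHO–OCH3 gauche, CHO–CN gauche; 0.6 + 1.1 + 0.7 + 0.6 = 3.0 kcal/mol.
OCH3 at 120° (eclipsed): Cl–Ph eclipsed, CHO–OCH3 eclipsed, H–CN eclipsed; 2.7 + 2.8 + 1.1 = 6.6 kcal/mol.
OCH3 at 180° (staggered): Cl–CN gauche, Cl–Ph gauche, CHO–OCH3 gauche, CHO–Ph gauche; 0.6 + 1.1 + 0.7 + 1.2 = 3.6 kcal/mol.
OCH3 at 240° (eclipsed): Cl–CN eclipsed, CHO–Ph eclipsed, H–OCH3 eclipsed; 2.0 + 3.6 + 1.5 = 7.1 kcal/mol.
OCH3 at 300° (staggered): Cl–OCH3 gauche, Cl–CN gauche, CHO–CN gauche, CHO–Ph gauche; 0.6 + 0.6 + 0.6 + 1.2 = 3.0 kcal/mol.
Max at 240° (7.1 kcal/mol), min at 60° (3.0 kcal/mol); barrier = 4.1 kcal/mol.

4.1 kcal/mol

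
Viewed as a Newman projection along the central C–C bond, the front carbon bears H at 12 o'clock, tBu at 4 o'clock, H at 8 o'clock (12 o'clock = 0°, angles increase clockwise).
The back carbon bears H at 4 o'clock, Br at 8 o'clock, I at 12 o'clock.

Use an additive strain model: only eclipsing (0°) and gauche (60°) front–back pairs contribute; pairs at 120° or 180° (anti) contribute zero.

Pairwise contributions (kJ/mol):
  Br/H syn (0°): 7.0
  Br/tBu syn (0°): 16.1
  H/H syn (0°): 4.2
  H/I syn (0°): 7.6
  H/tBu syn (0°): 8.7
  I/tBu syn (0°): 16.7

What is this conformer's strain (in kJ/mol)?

23.3 kJ/mol

This conformer is eclipsed. H at 0° is eclipsed with I at 0° (7.6); tBu at 120° is eclipsed with H at 120° (8.7); H at 240° is eclipsed with Br at 240° (7.0). Total 23.3 kJ/mol.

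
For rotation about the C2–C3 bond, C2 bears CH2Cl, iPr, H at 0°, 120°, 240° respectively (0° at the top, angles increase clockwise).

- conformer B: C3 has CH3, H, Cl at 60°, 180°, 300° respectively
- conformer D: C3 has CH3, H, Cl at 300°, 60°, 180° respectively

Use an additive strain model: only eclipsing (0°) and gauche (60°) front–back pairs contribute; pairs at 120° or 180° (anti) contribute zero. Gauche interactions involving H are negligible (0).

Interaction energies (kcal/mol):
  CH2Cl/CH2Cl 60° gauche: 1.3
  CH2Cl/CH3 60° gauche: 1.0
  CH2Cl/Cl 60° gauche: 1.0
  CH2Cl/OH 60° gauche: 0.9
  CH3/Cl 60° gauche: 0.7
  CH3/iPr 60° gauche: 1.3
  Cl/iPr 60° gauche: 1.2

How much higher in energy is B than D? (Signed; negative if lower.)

B is staggered. CH2Cl at 0° is gauche with CH3 at 60° (1.0); CH2Cl at 0° is gauche with Cl at 300° (1.0); iPr at 120° is gauche with CH3 at 60° (1.3). Total 3.3 kcal/mol.
D is staggered. CH2Cl at 0° is gauche with CH3 at 300° (1.0); iPr at 120° is gauche with Cl at 180° (1.2). Total 2.2 kcal/mol.
E(B) − E(D) = 3.3 − 2.2 = +1.1 kcal/mol.

+1.1 kcal/mol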